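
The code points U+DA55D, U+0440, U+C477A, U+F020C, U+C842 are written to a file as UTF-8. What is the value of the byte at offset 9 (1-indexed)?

0x9D

1-indexed offset 9 is 0-indexed offset 8.
U+DA55D → 4-byte form F3 9A 95 9D at offsets 0–3.
U+0440 → 2-byte form D1 80 at offsets 4–5.
U+C477A → 4-byte form F3 84 9D BA at offsets 6–9.
Offset 8 falls in char 3's range; it's byte 3 of F3 84 9D BA = 0x9D.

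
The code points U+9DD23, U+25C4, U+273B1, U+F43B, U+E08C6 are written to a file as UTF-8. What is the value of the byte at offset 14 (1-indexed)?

0xBB

1-indexed offset 14 is 0-indexed offset 13.
U+9DD23 → 4-byte form F2 9D B4 A3 at offsets 0–3.
U+25C4 → 3-byte form E2 97 84 at offsets 4–6.
U+273B1 → 4-byte form F0 A7 8E B1 at offsets 7–10.
U+F43B → 3-byte form EF 90 BB at offsets 11–13.
Offset 13 falls in char 4's range; it's byte 3 of EF 90 BB = 0xBB.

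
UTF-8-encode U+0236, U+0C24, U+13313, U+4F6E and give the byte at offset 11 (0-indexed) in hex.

U+0236 → 2-byte form C8 B6 at offsets 0–1.
U+0C24 → 3-byte form E0 B0 A4 at offsets 2–4.
U+13313 → 4-byte form F0 93 8C 93 at offsets 5–8.
U+4F6E → 3-byte form E4 BD AE at offsets 9–11.
Offset 11 falls in char 4's range; it's byte 3 of E4 BD AE = 0xAE.

0xAE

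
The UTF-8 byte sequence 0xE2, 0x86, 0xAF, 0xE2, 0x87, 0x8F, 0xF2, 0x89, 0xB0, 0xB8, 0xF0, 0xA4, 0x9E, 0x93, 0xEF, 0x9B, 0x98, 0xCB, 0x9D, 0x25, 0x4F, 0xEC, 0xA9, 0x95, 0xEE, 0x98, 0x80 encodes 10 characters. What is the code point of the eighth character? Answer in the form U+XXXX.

U+004F

Offset 0: leading byte 0xE2 = 11100010 → 3-byte char #1 = E2 86 AF.
Offset 3: leading byte 0xE2 = 11100010 → 3-byte char #2 = E2 87 8F.
Offset 6: leading byte 0xF2 = 11110010 → 4-byte char #3 = F2 89 B0 B8.
Offset 10: leading byte 0xF0 = 11110000 → 4-byte char #4 = F0 A4 9E 93.
Offset 14: leading byte 0xEF = 11101111 → 3-byte char #5 = EF 9B 98.
Offset 17: leading byte 0xCB = 11001011 → 2-byte char #6 = CB 9D.
Offset 19: leading byte 0x25 = 00100101 → 1-byte char #7 = 25.
Offset 20: leading byte 0x4F = 01001111 → 1-byte char #8 = 4F.
Leading byte 0x4F = 01001111 matches 0xxxxxxx → 1-byte sequence.
Byte 1: 0x4F = 01001111, payload 1001111 (7 bits).
Concatenate: 1001111 = 0x4F (7 bits → U+004F).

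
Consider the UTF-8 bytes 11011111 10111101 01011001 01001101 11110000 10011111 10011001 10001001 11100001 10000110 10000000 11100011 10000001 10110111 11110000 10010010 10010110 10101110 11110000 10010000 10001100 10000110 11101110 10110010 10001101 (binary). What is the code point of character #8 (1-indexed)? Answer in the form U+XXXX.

Offset 0: leading byte 0xDF = 11011111 → 2-byte char #1 = DF BD.
Offset 2: leading byte 0x59 = 01011001 → 1-byte char #2 = 59.
Offset 3: leading byte 0x4D = 01001101 → 1-byte char #3 = 4D.
Offset 4: leading byte 0xF0 = 11110000 → 4-byte char #4 = F0 9F 99 89.
Offset 8: leading byte 0xE1 = 11100001 → 3-byte char #5 = E1 86 80.
Offset 11: leading byte 0xE3 = 11100011 → 3-byte char #6 = E3 81 B7.
Offset 14: leading byte 0xF0 = 11110000 → 4-byte char #7 = F0 92 96 AE.
Offset 18: leading byte 0xF0 = 11110000 → 4-byte char #8 = F0 90 8C 86.
Leading byte 0xF0 = 11110000 matches 11110xxx → 4-byte sequence.
Byte 1: 0xF0 = 11110000, payload 000 (3 bits).
Byte 2: 0x90 = 10010000 (10xxxxxx ✓), payload 010000.
Byte 3: 0x8C = 10001100 (10xxxxxx ✓), payload 001100.
Byte 4: 0x86 = 10000110 (10xxxxxx ✓), payload 000110.
Concatenate: 000010000001100000110 = 0x10306 (21 bits → U+10306).

U+10306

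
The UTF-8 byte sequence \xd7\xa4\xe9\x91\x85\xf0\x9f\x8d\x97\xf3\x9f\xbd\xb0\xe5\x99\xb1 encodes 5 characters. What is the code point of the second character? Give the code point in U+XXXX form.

Offset 0: leading byte 0xD7 = 11010111 → 2-byte char #1 = D7 A4.
Offset 2: leading byte 0xE9 = 11101001 → 3-byte char #2 = E9 91 85.
Leading byte 0xE9 = 11101001 matches 1110xxxx → 3-byte sequence.
Byte 1: 0xE9 = 11101001, payload 1001 (4 bits).
Byte 2: 0x91 = 10010001 (10xxxxxx ✓), payload 010001.
Byte 3: 0x85 = 10000101 (10xxxxxx ✓), payload 000101.
Concatenate: 1001010001000101 = 0x9445 (16 bits → U+9445).

U+9445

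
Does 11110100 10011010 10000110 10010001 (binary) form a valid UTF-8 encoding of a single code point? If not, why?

invalid (encodes a value above U+10FFFF)

Leading byte 0xF4 = 11110100 → 4-byte form.
Payload = 0x11A191, which exceeds U+10FFFF, the maximum Unicode code point. (Leading bytes F5–FF, or F4 followed by ≥ 0x90, are invalid.)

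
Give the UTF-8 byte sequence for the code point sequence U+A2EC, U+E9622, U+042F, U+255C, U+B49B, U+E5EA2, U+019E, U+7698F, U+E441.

EA 8B AC F3 A9 98 A2 D0 AF E2 95 9C EB 92 9B F3 A5 BA A2 C6 9E F1 B6 A6 8F EE 91 81

U+A2EC: 3-byte form → EA 8B AC.
U+E9622: 4-byte form → F3 A9 98 A2.
U+042F: 2-byte form → D0 AF.
U+255C: 3-byte form → E2 95 9C.
U+B49B: 3-byte form → EB 92 9B.
U+E5EA2: 4-byte form → F3 A5 BA A2.
U+019E: 2-byte form → C6 9E.
U+7698F: 4-byte form → F1 B6 A6 8F.
U+E441: 3-byte form → EE 91 81.
Concatenated (28 bytes): EA 8B AC F3 A9 98 A2 D0 AF E2 95 9C EB 92 9B F3 A5 BA A2 C6 9E F1 B6 A6 8F EE 91 81.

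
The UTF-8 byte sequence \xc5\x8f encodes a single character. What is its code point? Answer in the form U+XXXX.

Leading byte 0xC5 = 11000101 matches 110xxxxx → 2-byte sequence.
Byte 1: 0xC5 = 11000101, payload 00101 (5 bits).
Byte 2: 0x8F = 10001111 (10xxxxxx ✓), payload 001111.
Concatenate: 00101001111 = 0x14F (11 bits → U+014F).

U+014F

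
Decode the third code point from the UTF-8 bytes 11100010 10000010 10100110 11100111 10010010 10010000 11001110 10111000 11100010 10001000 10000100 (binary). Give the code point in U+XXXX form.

U+03B8

Offset 0: leading byte 0xE2 = 11100010 → 3-byte char #1 = E2 82 A6.
Offset 3: leading byte 0xE7 = 11100111 → 3-byte char #2 = E7 92 90.
Offset 6: leading byte 0xCE = 11001110 → 2-byte char #3 = CE B8.
Leading byte 0xCE = 11001110 matches 110xxxxx → 2-byte sequence.
Byte 1: 0xCE = 11001110, payload 01110 (5 bits).
Byte 2: 0xB8 = 10111000 (10xxxxxx ✓), payload 111000.
Concatenate: 01110111000 = 0x3B8 (11 bits → U+03B8).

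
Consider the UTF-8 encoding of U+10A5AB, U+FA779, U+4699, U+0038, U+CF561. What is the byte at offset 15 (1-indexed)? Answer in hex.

0x95

1-indexed offset 15 is 0-indexed offset 14.
U+10A5AB → 4-byte form F4 8A 96 AB at offsets 0–3.
U+FA779 → 4-byte form F3 BA 9D B9 at offsets 4–7.
U+4699 → 3-byte form E4 9A 99 at offsets 8–10.
U+0038 → 1-byte form 38 at offsets 11–11.
U+CF561 → 4-byte form F3 8F 95 A1 at offsets 12–15.
Offset 14 falls in char 5's range; it's byte 3 of F3 8F 95 A1 = 0x95.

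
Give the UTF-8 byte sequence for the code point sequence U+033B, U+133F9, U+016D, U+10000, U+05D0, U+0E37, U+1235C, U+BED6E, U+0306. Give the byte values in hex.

CC BB F0 93 8F B9 C5 AD F0 90 80 80 D7 90 E0 B8 B7 F0 92 8D 9C F2 BE B5 AE CC 86

U+033B: 2-byte form → CC BB.
U+133F9: 4-byte form → F0 93 8F B9.
U+016D: 2-byte form → C5 AD.
U+10000: 4-byte form → F0 90 80 80.
U+05D0: 2-byte form → D7 90.
U+0E37: 3-byte form → E0 B8 B7.
U+1235C: 4-byte form → F0 92 8D 9C.
U+BED6E: 4-byte form → F2 BE B5 AE.
U+0306: 2-byte form → CC 86.
Concatenated (27 bytes): CC BB F0 93 8F B9 C5 AD F0 90 80 80 D7 90 E0 B8 B7 F0 92 8D 9C F2 BE B5 AE CC 86.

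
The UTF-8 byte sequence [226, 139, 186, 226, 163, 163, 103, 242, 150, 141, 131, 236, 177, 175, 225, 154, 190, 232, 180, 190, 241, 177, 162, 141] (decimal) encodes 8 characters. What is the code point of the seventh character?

U+8D3E

Offset 0: leading byte 0xE2 = 11100010 → 3-byte char #1 = E2 8B BA.
Offset 3: leading byte 0xE2 = 11100010 → 3-byte char #2 = E2 A3 A3.
Offset 6: leading byte 0x67 = 01100111 → 1-byte char #3 = 67.
Offset 7: leading byte 0xF2 = 11110010 → 4-byte char #4 = F2 96 8D 83.
Offset 11: leading byte 0xEC = 11101100 → 3-byte char #5 = EC B1 AF.
Offset 14: leading byte 0xE1 = 11100001 → 3-byte char #6 = E1 9A BE.
Offset 17: leading byte 0xE8 = 11101000 → 3-byte char #7 = E8 B4 BE.
Leading byte 0xE8 = 11101000 matches 1110xxxx → 3-byte sequence.
Byte 1: 0xE8 = 11101000, payload 1000 (4 bits).
Byte 2: 0xB4 = 10110100 (10xxxxxx ✓), payload 110100.
Byte 3: 0xBE = 10111110 (10xxxxxx ✓), payload 111110.
Concatenate: 1000110100111110 = 0x8D3E (16 bits → U+8D3E).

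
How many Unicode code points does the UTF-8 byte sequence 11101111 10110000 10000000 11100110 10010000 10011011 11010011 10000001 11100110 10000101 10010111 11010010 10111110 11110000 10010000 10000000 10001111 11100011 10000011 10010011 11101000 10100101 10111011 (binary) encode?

Byte at offset 0: 0xEF = 11101111 → 3-byte char (#1). Advance 3.
Byte at offset 3: 0xE6 = 11100110 → 3-byte char (#2). Advance 3.
Byte at offset 6: 0xD3 = 11010011 → 2-byte char (#3). Advance 2.
Byte at offset 8: 0xE6 = 11100110 → 3-byte char (#4). Advance 3.
Byte at offset 11: 0xD2 = 11010010 → 2-byte char (#5). Advance 2.
Byte at offset 13: 0xF0 = 11110000 → 4-byte char (#6). Advance 4.
Byte at offset 17: 0xE3 = 11100011 → 3-byte char (#7). Advance 3.
Byte at offset 20: 0xE8 = 11101000 → 3-byte char (#8). Advance 3.
Reached end at offset 23 after 8 code points.

8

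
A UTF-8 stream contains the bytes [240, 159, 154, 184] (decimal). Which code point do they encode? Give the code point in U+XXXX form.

U+1F6B8

Leading byte 0xF0 = 11110000 matches 11110xxx → 4-byte sequence.
Byte 1: 0xF0 = 11110000, payload 000 (3 bits).
Byte 2: 0x9F = 10011111 (10xxxxxx ✓), payload 011111.
Byte 3: 0x9A = 10011010 (10xxxxxx ✓), payload 011010.
Byte 4: 0xB8 = 10111000 (10xxxxxx ✓), payload 111000.
Concatenate: 000011111011010111000 = 0x1F6B8 (21 bits → U+1F6B8).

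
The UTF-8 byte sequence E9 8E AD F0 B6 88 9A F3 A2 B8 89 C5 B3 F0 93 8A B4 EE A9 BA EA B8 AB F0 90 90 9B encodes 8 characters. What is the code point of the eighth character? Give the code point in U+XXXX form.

U+1041B

Offset 0: leading byte 0xE9 = 11101001 → 3-byte char #1 = E9 8E AD.
Offset 3: leading byte 0xF0 = 11110000 → 4-byte char #2 = F0 B6 88 9A.
Offset 7: leading byte 0xF3 = 11110011 → 4-byte char #3 = F3 A2 B8 89.
Offset 11: leading byte 0xC5 = 11000101 → 2-byte char #4 = C5 B3.
Offset 13: leading byte 0xF0 = 11110000 → 4-byte char #5 = F0 93 8A B4.
Offset 17: leading byte 0xEE = 11101110 → 3-byte char #6 = EE A9 BA.
Offset 20: leading byte 0xEA = 11101010 → 3-byte char #7 = EA B8 AB.
Offset 23: leading byte 0xF0 = 11110000 → 4-byte char #8 = F0 90 90 9B.
Leading byte 0xF0 = 11110000 matches 11110xxx → 4-byte sequence.
Byte 1: 0xF0 = 11110000, payload 000 (3 bits).
Byte 2: 0x90 = 10010000 (10xxxxxx ✓), payload 010000.
Byte 3: 0x90 = 10010000 (10xxxxxx ✓), payload 010000.
Byte 4: 0x9B = 10011011 (10xxxxxx ✓), payload 011011.
Concatenate: 000010000010000011011 = 0x1041B (21 bits → U+1041B).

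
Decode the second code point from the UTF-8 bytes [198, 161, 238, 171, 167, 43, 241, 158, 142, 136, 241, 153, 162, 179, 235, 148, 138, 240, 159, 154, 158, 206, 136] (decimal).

Offset 0: leading byte 0xC6 = 11000110 → 2-byte char #1 = C6 A1.
Offset 2: leading byte 0xEE = 11101110 → 3-byte char #2 = EE AB A7.
Leading byte 0xEE = 11101110 matches 1110xxxx → 3-byte sequence.
Byte 1: 0xEE = 11101110, payload 1110 (4 bits).
Byte 2: 0xAB = 10101011 (10xxxxxx ✓), payload 101011.
Byte 3: 0xA7 = 10100111 (10xxxxxx ✓), payload 100111.
Concatenate: 1110101011100111 = 0xEAE7 (16 bits → U+EAE7).

U+EAE7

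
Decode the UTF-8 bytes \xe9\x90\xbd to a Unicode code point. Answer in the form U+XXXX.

Leading byte 0xE9 = 11101001 matches 1110xxxx → 3-byte sequence.
Byte 1: 0xE9 = 11101001, payload 1001 (4 bits).
Byte 2: 0x90 = 10010000 (10xxxxxx ✓), payload 010000.
Byte 3: 0xBD = 10111101 (10xxxxxx ✓), payload 111101.
Concatenate: 1001010000111101 = 0x943D (16 bits → U+943D).

U+943D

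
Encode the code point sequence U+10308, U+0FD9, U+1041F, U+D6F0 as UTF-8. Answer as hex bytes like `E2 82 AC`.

U+10308: 4-byte form → F0 90 8C 88.
U+0FD9: 3-byte form → E0 BF 99.
U+1041F: 4-byte form → F0 90 90 9F.
U+D6F0: 3-byte form → ED 9B B0.
Concatenated (14 bytes): F0 90 8C 88 E0 BF 99 F0 90 90 9F ED 9B B0.

F0 90 8C 88 E0 BF 99 F0 90 90 9F ED 9B B0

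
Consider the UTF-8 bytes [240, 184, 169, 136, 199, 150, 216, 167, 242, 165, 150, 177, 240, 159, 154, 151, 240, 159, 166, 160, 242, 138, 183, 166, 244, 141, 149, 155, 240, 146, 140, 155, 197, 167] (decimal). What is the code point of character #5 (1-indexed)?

Offset 0: leading byte 0xF0 = 11110000 → 4-byte char #1 = F0 B8 A9 88.
Offset 4: leading byte 0xC7 = 11000111 → 2-byte char #2 = C7 96.
Offset 6: leading byte 0xD8 = 11011000 → 2-byte char #3 = D8 A7.
Offset 8: leading byte 0xF2 = 11110010 → 4-byte char #4 = F2 A5 96 B1.
Offset 12: leading byte 0xF0 = 11110000 → 4-byte char #5 = F0 9F 9A 97.
Leading byte 0xF0 = 11110000 matches 11110xxx → 4-byte sequence.
Byte 1: 0xF0 = 11110000, payload 000 (3 bits).
Byte 2: 0x9F = 10011111 (10xxxxxx ✓), payload 011111.
Byte 3: 0x9A = 10011010 (10xxxxxx ✓), payload 011010.
Byte 4: 0x97 = 10010111 (10xxxxxx ✓), payload 010111.
Concatenate: 000011111011010010111 = 0x1F697 (21 bits → U+1F697).

U+1F697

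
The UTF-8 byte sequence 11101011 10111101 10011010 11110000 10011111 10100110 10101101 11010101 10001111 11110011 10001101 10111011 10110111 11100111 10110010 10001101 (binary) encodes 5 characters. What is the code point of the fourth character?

U+CDEF7

Offset 0: leading byte 0xEB = 11101011 → 3-byte char #1 = EB BD 9A.
Offset 3: leading byte 0xF0 = 11110000 → 4-byte char #2 = F0 9F A6 AD.
Offset 7: leading byte 0xD5 = 11010101 → 2-byte char #3 = D5 8F.
Offset 9: leading byte 0xF3 = 11110011 → 4-byte char #4 = F3 8D BB B7.
Leading byte 0xF3 = 11110011 matches 11110xxx → 4-byte sequence.
Byte 1: 0xF3 = 11110011, payload 011 (3 bits).
Byte 2: 0x8D = 10001101 (10xxxxxx ✓), payload 001101.
Byte 3: 0xBB = 10111011 (10xxxxxx ✓), payload 111011.
Byte 4: 0xB7 = 10110111 (10xxxxxx ✓), payload 110111.
Concatenate: 011001101111011110111 = 0xCDEF7 (21 bits → U+CDEF7).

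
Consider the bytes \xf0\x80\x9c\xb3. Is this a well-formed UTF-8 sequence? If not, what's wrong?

Leading byte 0xF0 = 11110000 → 4-byte form.
Continuation bytes all match 10xxxxxx. Payload decodes to 0x733.
But 0x733 < 0x10000, the minimum for a 4-byte sequence — this is an overlong encoding.

invalid (overlong encoding)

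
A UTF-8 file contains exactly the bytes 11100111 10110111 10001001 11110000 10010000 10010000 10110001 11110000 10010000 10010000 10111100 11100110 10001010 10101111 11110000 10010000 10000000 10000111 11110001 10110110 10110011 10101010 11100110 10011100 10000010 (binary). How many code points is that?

Byte at offset 0: 0xE7 = 11100111 → 3-byte char (#1). Advance 3.
Byte at offset 3: 0xF0 = 11110000 → 4-byte char (#2). Advance 4.
Byte at offset 7: 0xF0 = 11110000 → 4-byte char (#3). Advance 4.
Byte at offset 11: 0xE6 = 11100110 → 3-byte char (#4). Advance 3.
Byte at offset 14: 0xF0 = 11110000 → 4-byte char (#5). Advance 4.
Byte at offset 18: 0xF1 = 11110001 → 4-byte char (#6). Advance 4.
Byte at offset 22: 0xE6 = 11100110 → 3-byte char (#7). Advance 3.
Reached end at offset 25 after 7 code points.

7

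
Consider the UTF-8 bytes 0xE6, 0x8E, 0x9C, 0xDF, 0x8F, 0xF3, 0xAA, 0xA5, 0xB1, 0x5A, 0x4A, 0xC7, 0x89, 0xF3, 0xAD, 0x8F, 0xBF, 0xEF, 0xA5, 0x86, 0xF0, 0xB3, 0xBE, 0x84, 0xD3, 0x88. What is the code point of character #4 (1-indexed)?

Offset 0: leading byte 0xE6 = 11100110 → 3-byte char #1 = E6 8E 9C.
Offset 3: leading byte 0xDF = 11011111 → 2-byte char #2 = DF 8F.
Offset 5: leading byte 0xF3 = 11110011 → 4-byte char #3 = F3 AA A5 B1.
Offset 9: leading byte 0x5A = 01011010 → 1-byte char #4 = 5A.
Leading byte 0x5A = 01011010 matches 0xxxxxxx → 1-byte sequence.
Byte 1: 0x5A = 01011010, payload 1011010 (7 bits).
Concatenate: 1011010 = 0x5A (7 bits → U+005A).

U+005A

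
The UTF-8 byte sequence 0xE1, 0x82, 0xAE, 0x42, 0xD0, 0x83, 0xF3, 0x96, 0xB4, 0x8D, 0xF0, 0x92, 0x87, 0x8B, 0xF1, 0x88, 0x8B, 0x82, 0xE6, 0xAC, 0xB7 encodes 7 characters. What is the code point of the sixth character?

Offset 0: leading byte 0xE1 = 11100001 → 3-byte char #1 = E1 82 AE.
Offset 3: leading byte 0x42 = 01000010 → 1-byte char #2 = 42.
Offset 4: leading byte 0xD0 = 11010000 → 2-byte char #3 = D0 83.
Offset 6: leading byte 0xF3 = 11110011 → 4-byte char #4 = F3 96 B4 8D.
Offset 10: leading byte 0xF0 = 11110000 → 4-byte char #5 = F0 92 87 8B.
Offset 14: leading byte 0xF1 = 11110001 → 4-byte char #6 = F1 88 8B 82.
Leading byte 0xF1 = 11110001 matches 11110xxx → 4-byte sequence.
Byte 1: 0xF1 = 11110001, payload 001 (3 bits).
Byte 2: 0x88 = 10001000 (10xxxxxx ✓), payload 001000.
Byte 3: 0x8B = 10001011 (10xxxxxx ✓), payload 001011.
Byte 4: 0x82 = 10000010 (10xxxxxx ✓), payload 000010.
Concatenate: 001001000001011000010 = 0x482C2 (21 bits → U+482C2).

U+482C2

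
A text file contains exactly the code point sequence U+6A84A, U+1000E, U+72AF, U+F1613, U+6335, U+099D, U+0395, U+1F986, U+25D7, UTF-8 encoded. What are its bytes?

U+6A84A: 4-byte form → F1 AA A1 8A.
U+1000E: 4-byte form → F0 90 80 8E.
U+72AF: 3-byte form → E7 8A AF.
U+F1613: 4-byte form → F3 B1 98 93.
U+6335: 3-byte form → E6 8C B5.
U+099D: 3-byte form → E0 A6 9D.
U+0395: 2-byte form → CE 95.
U+1F986: 4-byte form → F0 9F A6 86.
U+25D7: 3-byte form → E2 97 97.
Concatenated (30 bytes): F1 AA A1 8A F0 90 80 8E E7 8A AF F3 B1 98 93 E6 8C B5 E0 A6 9D CE 95 F0 9F A6 86 E2 97 97.

F1 AA A1 8A F0 90 80 8E E7 8A AF F3 B1 98 93 E6 8C B5 E0 A6 9D CE 95 F0 9F A6 86 E2 97 97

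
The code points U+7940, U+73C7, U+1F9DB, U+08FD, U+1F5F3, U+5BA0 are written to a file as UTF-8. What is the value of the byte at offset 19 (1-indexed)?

1-indexed offset 19 is 0-indexed offset 18.
U+7940 → 3-byte form E7 A5 80 at offsets 0–2.
U+73C7 → 3-byte form E7 8F 87 at offsets 3–5.
U+1F9DB → 4-byte form F0 9F A7 9B at offsets 6–9.
U+08FD → 3-byte form E0 A3 BD at offsets 10–12.
U+1F5F3 → 4-byte form F0 9F 97 B3 at offsets 13–16.
U+5BA0 → 3-byte form E5 AE A0 at offsets 17–19.
Offset 18 falls in char 6's range; it's byte 2 of E5 AE A0 = 0xAE.

0xAE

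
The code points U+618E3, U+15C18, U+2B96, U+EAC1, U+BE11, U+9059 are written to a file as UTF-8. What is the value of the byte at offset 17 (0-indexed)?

0xE9

U+618E3 → 4-byte form F1 A1 A3 A3 at offsets 0–3.
U+15C18 → 4-byte form F0 95 B0 98 at offsets 4–7.
U+2B96 → 3-byte form E2 AE 96 at offsets 8–10.
U+EAC1 → 3-byte form EE AB 81 at offsets 11–13.
U+BE11 → 3-byte form EB B8 91 at offsets 14–16.
U+9059 → 3-byte form E9 81 99 at offsets 17–19.
Offset 17 falls in char 6's range; it's byte 1 of E9 81 99 = 0xE9.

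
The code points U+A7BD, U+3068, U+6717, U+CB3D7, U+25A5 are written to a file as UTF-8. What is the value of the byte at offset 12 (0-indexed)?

U+A7BD → 3-byte form EA 9E BD at offsets 0–2.
U+3068 → 3-byte form E3 81 A8 at offsets 3–5.
U+6717 → 3-byte form E6 9C 97 at offsets 6–8.
U+CB3D7 → 4-byte form F3 8B 8F 97 at offsets 9–12.
Offset 12 falls in char 4's range; it's byte 4 of F3 8B 8F 97 = 0x97.

0x97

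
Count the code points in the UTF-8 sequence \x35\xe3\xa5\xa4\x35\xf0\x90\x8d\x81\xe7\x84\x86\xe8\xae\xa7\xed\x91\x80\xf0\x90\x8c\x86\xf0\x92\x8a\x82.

Byte at offset 0: 0x35 = 00110101 → 1-byte char (#1). Advance 1.
Byte at offset 1: 0xE3 = 11100011 → 3-byte char (#2). Advance 3.
Byte at offset 4: 0x35 = 00110101 → 1-byte char (#3). Advance 1.
Byte at offset 5: 0xF0 = 11110000 → 4-byte char (#4). Advance 4.
Byte at offset 9: 0xE7 = 11100111 → 3-byte char (#5). Advance 3.
Byte at offset 12: 0xE8 = 11101000 → 3-byte char (#6). Advance 3.
Byte at offset 15: 0xED = 11101101 → 3-byte char (#7). Advance 3.
Byte at offset 18: 0xF0 = 11110000 → 4-byte char (#8). Advance 4.
Byte at offset 22: 0xF0 = 11110000 → 4-byte char (#9). Advance 4.
Reached end at offset 26 after 9 code points.

9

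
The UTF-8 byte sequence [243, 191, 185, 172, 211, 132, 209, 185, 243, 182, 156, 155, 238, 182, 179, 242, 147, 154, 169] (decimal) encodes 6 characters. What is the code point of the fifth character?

U+EDB3

Offset 0: leading byte 0xF3 = 11110011 → 4-byte char #1 = F3 BF B9 AC.
Offset 4: leading byte 0xD3 = 11010011 → 2-byte char #2 = D3 84.
Offset 6: leading byte 0xD1 = 11010001 → 2-byte char #3 = D1 B9.
Offset 8: leading byte 0xF3 = 11110011 → 4-byte char #4 = F3 B6 9C 9B.
Offset 12: leading byte 0xEE = 11101110 → 3-byte char #5 = EE B6 B3.
Leading byte 0xEE = 11101110 matches 1110xxxx → 3-byte sequence.
Byte 1: 0xEE = 11101110, payload 1110 (4 bits).
Byte 2: 0xB6 = 10110110 (10xxxxxx ✓), payload 110110.
Byte 3: 0xB3 = 10110011 (10xxxxxx ✓), payload 110011.
Concatenate: 1110110110110011 = 0xEDB3 (16 bits → U+EDB3).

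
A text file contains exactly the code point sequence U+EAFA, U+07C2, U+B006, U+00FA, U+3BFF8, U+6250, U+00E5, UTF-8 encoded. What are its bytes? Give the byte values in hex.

EE AB BA DF 82 EB 80 86 C3 BA F0 BB BF B8 E6 89 90 C3 A5

U+EAFA: 3-byte form → EE AB BA.
U+07C2: 2-byte form → DF 82.
U+B006: 3-byte form → EB 80 86.
U+00FA: 2-byte form → C3 BA.
U+3BFF8: 4-byte form → F0 BB BF B8.
U+6250: 3-byte form → E6 89 90.
U+00E5: 2-byte form → C3 A5.
Concatenated (19 bytes): EE AB BA DF 82 EB 80 86 C3 BA F0 BB BF B8 E6 89 90 C3 A5.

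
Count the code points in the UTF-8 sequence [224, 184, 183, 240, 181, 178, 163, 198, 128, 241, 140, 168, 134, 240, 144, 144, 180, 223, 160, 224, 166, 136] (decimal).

7

Byte at offset 0: 0xE0 = 11100000 → 3-byte char (#1). Advance 3.
Byte at offset 3: 0xF0 = 11110000 → 4-byte char (#2). Advance 4.
Byte at offset 7: 0xC6 = 11000110 → 2-byte char (#3). Advance 2.
Byte at offset 9: 0xF1 = 11110001 → 4-byte char (#4). Advance 4.
Byte at offset 13: 0xF0 = 11110000 → 4-byte char (#5). Advance 4.
Byte at offset 17: 0xDF = 11011111 → 2-byte char (#6). Advance 2.
Byte at offset 19: 0xE0 = 11100000 → 3-byte char (#7). Advance 3.
Reached end at offset 22 after 7 code points.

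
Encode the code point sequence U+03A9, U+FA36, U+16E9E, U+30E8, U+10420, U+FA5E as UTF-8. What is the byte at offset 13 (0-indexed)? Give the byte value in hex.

0x90

U+03A9 → 2-byte form CE A9 at offsets 0–1.
U+FA36 → 3-byte form EF A8 B6 at offsets 2–4.
U+16E9E → 4-byte form F0 96 BA 9E at offsets 5–8.
U+30E8 → 3-byte form E3 83 A8 at offsets 9–11.
U+10420 → 4-byte form F0 90 90 A0 at offsets 12–15.
Offset 13 falls in char 5's range; it's byte 2 of F0 90 90 A0 = 0x90.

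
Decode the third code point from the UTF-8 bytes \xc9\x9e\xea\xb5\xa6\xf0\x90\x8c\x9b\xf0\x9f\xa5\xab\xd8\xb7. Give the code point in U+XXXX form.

Offset 0: leading byte 0xC9 = 11001001 → 2-byte char #1 = C9 9E.
Offset 2: leading byte 0xEA = 11101010 → 3-byte char #2 = EA B5 A6.
Offset 5: leading byte 0xF0 = 11110000 → 4-byte char #3 = F0 90 8C 9B.
Leading byte 0xF0 = 11110000 matches 11110xxx → 4-byte sequence.
Byte 1: 0xF0 = 11110000, payload 000 (3 bits).
Byte 2: 0x90 = 10010000 (10xxxxxx ✓), payload 010000.
Byte 3: 0x8C = 10001100 (10xxxxxx ✓), payload 001100.
Byte 4: 0x9B = 10011011 (10xxxxxx ✓), payload 011011.
Concatenate: 000010000001100011011 = 0x1031B (21 bits → U+1031B).

U+1031B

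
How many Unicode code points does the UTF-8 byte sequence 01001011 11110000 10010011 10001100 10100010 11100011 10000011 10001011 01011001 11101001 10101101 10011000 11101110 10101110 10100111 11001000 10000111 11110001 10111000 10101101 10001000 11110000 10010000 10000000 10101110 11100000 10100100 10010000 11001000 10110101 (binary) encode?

11

Byte at offset 0: 0x4B = 01001011 → 1-byte char (#1). Advance 1.
Byte at offset 1: 0xF0 = 11110000 → 4-byte char (#2). Advance 4.
Byte at offset 5: 0xE3 = 11100011 → 3-byte char (#3). Advance 3.
Byte at offset 8: 0x59 = 01011001 → 1-byte char (#4). Advance 1.
Byte at offset 9: 0xE9 = 11101001 → 3-byte char (#5). Advance 3.
Byte at offset 12: 0xEE = 11101110 → 3-byte char (#6). Advance 3.
Byte at offset 15: 0xC8 = 11001000 → 2-byte char (#7). Advance 2.
Byte at offset 17: 0xF1 = 11110001 → 4-byte char (#8). Advance 4.
Byte at offset 21: 0xF0 = 11110000 → 4-byte char (#9). Advance 4.
Byte at offset 25: 0xE0 = 11100000 → 3-byte char (#10). Advance 3.
Byte at offset 28: 0xC8 = 11001000 → 2-byte char (#11). Advance 2.
Reached end at offset 30 after 11 code points.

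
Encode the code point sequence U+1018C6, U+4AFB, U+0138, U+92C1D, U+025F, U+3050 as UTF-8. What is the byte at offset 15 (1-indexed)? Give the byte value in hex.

0x9F

1-indexed offset 15 is 0-indexed offset 14.
U+1018C6 → 4-byte form F4 81 A3 86 at offsets 0–3.
U+4AFB → 3-byte form E4 AB BB at offsets 4–6.
U+0138 → 2-byte form C4 B8 at offsets 7–8.
U+92C1D → 4-byte form F2 92 B0 9D at offsets 9–12.
U+025F → 2-byte form C9 9F at offsets 13–14.
Offset 14 falls in char 5's range; it's byte 2 of C9 9F = 0x9F.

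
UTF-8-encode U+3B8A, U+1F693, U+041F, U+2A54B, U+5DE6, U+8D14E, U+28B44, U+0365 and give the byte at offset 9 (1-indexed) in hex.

0x9F

1-indexed offset 9 is 0-indexed offset 8.
U+3B8A → 3-byte form E3 AE 8A at offsets 0–2.
U+1F693 → 4-byte form F0 9F 9A 93 at offsets 3–6.
U+041F → 2-byte form D0 9F at offsets 7–8.
Offset 8 falls in char 3's range; it's byte 2 of D0 9F = 0x9F.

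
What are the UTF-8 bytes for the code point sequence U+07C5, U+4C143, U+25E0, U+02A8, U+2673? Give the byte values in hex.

U+07C5: 2-byte form → DF 85.
U+4C143: 4-byte form → F1 8C 85 83.
U+25E0: 3-byte form → E2 97 A0.
U+02A8: 2-byte form → CA A8.
U+2673: 3-byte form → E2 99 B3.
Concatenated (14 bytes): DF 85 F1 8C 85 83 E2 97 A0 CA A8 E2 99 B3.

DF 85 F1 8C 85 83 E2 97 A0 CA A8 E2 99 B3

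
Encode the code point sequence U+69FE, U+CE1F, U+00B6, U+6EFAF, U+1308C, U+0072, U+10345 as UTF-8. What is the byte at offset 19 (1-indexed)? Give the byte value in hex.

1-indexed offset 19 is 0-indexed offset 18.
U+69FE → 3-byte form E6 A7 BE at offsets 0–2.
U+CE1F → 3-byte form EC B8 9F at offsets 3–5.
U+00B6 → 2-byte form C2 B6 at offsets 6–7.
U+6EFAF → 4-byte form F1 AE BE AF at offsets 8–11.
U+1308C → 4-byte form F0 93 82 8C at offsets 12–15.
U+0072 → 1-byte form 72 at offsets 16–16.
U+10345 → 4-byte form F0 90 8D 85 at offsets 17–20.
Offset 18 falls in char 7's range; it's byte 2 of F0 90 8D 85 = 0x90.

0x90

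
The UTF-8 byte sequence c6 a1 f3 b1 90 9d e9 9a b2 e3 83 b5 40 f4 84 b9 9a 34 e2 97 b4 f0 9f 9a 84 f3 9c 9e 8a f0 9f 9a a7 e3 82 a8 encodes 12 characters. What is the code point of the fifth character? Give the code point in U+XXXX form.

Offset 0: leading byte 0xC6 = 11000110 → 2-byte char #1 = C6 A1.
Offset 2: leading byte 0xF3 = 11110011 → 4-byte char #2 = F3 B1 90 9D.
Offset 6: leading byte 0xE9 = 11101001 → 3-byte char #3 = E9 9A B2.
Offset 9: leading byte 0xE3 = 11100011 → 3-byte char #4 = E3 83 B5.
Offset 12: leading byte 0x40 = 01000000 → 1-byte char #5 = 40.
Leading byte 0x40 = 01000000 matches 0xxxxxxx → 1-byte sequence.
Byte 1: 0x40 = 01000000, payload 1000000 (7 bits).
Concatenate: 1000000 = 0x40 (7 bits → U+0040).

U+0040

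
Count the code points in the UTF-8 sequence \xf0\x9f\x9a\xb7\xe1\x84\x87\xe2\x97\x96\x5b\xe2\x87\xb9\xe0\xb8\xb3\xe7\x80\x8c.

Byte at offset 0: 0xF0 = 11110000 → 4-byte char (#1). Advance 4.
Byte at offset 4: 0xE1 = 11100001 → 3-byte char (#2). Advance 3.
Byte at offset 7: 0xE2 = 11100010 → 3-byte char (#3). Advance 3.
Byte at offset 10: 0x5B = 01011011 → 1-byte char (#4). Advance 1.
Byte at offset 11: 0xE2 = 11100010 → 3-byte char (#5). Advance 3.
Byte at offset 14: 0xE0 = 11100000 → 3-byte char (#6). Advance 3.
Byte at offset 17: 0xE7 = 11100111 → 3-byte char (#7). Advance 3.
Reached end at offset 20 after 7 code points.

7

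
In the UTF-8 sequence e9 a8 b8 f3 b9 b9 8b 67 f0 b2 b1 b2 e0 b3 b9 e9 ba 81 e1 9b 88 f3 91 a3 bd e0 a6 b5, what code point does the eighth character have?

U+D18FD

Offset 0: leading byte 0xE9 = 11101001 → 3-byte char #1 = E9 A8 B8.
Offset 3: leading byte 0xF3 = 11110011 → 4-byte char #2 = F3 B9 B9 8B.
Offset 7: leading byte 0x67 = 01100111 → 1-byte char #3 = 67.
Offset 8: leading byte 0xF0 = 11110000 → 4-byte char #4 = F0 B2 B1 B2.
Offset 12: leading byte 0xE0 = 11100000 → 3-byte char #5 = E0 B3 B9.
Offset 15: leading byte 0xE9 = 11101001 → 3-byte char #6 = E9 BA 81.
Offset 18: leading byte 0xE1 = 11100001 → 3-byte char #7 = E1 9B 88.
Offset 21: leading byte 0xF3 = 11110011 → 4-byte char #8 = F3 91 A3 BD.
Leading byte 0xF3 = 11110011 matches 11110xxx → 4-byte sequence.
Byte 1: 0xF3 = 11110011, payload 011 (3 bits).
Byte 2: 0x91 = 10010001 (10xxxxxx ✓), payload 010001.
Byte 3: 0xA3 = 10100011 (10xxxxxx ✓), payload 100011.
Byte 4: 0xBD = 10111101 (10xxxxxx ✓), payload 111101.
Concatenate: 011010001100011111101 = 0xD18FD (21 bits → U+D18FD).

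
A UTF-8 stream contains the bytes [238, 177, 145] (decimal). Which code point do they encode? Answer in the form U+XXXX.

U+EC51

Leading byte 0xEE = 11101110 matches 1110xxxx → 3-byte sequence.
Byte 1: 0xEE = 11101110, payload 1110 (4 bits).
Byte 2: 0xB1 = 10110001 (10xxxxxx ✓), payload 110001.
Byte 3: 0x91 = 10010001 (10xxxxxx ✓), payload 010001.
Concatenate: 1110110001010001 = 0xEC51 (16 bits → U+EC51).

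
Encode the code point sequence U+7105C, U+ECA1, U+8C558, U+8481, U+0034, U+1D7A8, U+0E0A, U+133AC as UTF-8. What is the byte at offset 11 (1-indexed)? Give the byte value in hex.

1-indexed offset 11 is 0-indexed offset 10.
U+7105C → 4-byte form F1 B1 81 9C at offsets 0–3.
U+ECA1 → 3-byte form EE B2 A1 at offsets 4–6.
U+8C558 → 4-byte form F2 8C 95 98 at offsets 7–10.
Offset 10 falls in char 3's range; it's byte 4 of F2 8C 95 98 = 0x98.

0x98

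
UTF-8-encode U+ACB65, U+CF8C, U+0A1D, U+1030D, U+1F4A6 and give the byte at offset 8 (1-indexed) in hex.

0xE0

1-indexed offset 8 is 0-indexed offset 7.
U+ACB65 → 4-byte form F2 AC AD A5 at offsets 0–3.
U+CF8C → 3-byte form EC BE 8C at offsets 4–6.
U+0A1D → 3-byte form E0 A8 9D at offsets 7–9.
Offset 7 falls in char 3's range; it's byte 1 of E0 A8 9D = 0xE0.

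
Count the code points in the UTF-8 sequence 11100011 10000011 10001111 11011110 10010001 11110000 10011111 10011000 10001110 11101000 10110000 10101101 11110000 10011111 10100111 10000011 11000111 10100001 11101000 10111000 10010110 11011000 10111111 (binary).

8

Byte at offset 0: 0xE3 = 11100011 → 3-byte char (#1). Advance 3.
Byte at offset 3: 0xDE = 11011110 → 2-byte char (#2). Advance 2.
Byte at offset 5: 0xF0 = 11110000 → 4-byte char (#3). Advance 4.
Byte at offset 9: 0xE8 = 11101000 → 3-byte char (#4). Advance 3.
Byte at offset 12: 0xF0 = 11110000 → 4-byte char (#5). Advance 4.
Byte at offset 16: 0xC7 = 11000111 → 2-byte char (#6). Advance 2.
Byte at offset 18: 0xE8 = 11101000 → 3-byte char (#7). Advance 3.
Byte at offset 21: 0xD8 = 11011000 → 2-byte char (#8). Advance 2.
Reached end at offset 23 after 8 code points.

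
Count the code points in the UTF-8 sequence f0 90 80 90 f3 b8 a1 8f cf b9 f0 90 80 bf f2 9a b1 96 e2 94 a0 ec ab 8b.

Byte at offset 0: 0xF0 = 11110000 → 4-byte char (#1). Advance 4.
Byte at offset 4: 0xF3 = 11110011 → 4-byte char (#2). Advance 4.
Byte at offset 8: 0xCF = 11001111 → 2-byte char (#3). Advance 2.
Byte at offset 10: 0xF0 = 11110000 → 4-byte char (#4). Advance 4.
Byte at offset 14: 0xF2 = 11110010 → 4-byte char (#5). Advance 4.
Byte at offset 18: 0xE2 = 11100010 → 3-byte char (#6). Advance 3.
Byte at offset 21: 0xEC = 11101100 → 3-byte char (#7). Advance 3.
Reached end at offset 24 after 7 code points.

7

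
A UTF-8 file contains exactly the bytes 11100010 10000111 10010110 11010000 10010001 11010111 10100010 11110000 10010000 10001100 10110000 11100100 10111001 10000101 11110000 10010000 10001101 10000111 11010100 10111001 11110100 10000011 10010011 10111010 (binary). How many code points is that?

Byte at offset 0: 0xE2 = 11100010 → 3-byte char (#1). Advance 3.
Byte at offset 3: 0xD0 = 11010000 → 2-byte char (#2). Advance 2.
Byte at offset 5: 0xD7 = 11010111 → 2-byte char (#3). Advance 2.
Byte at offset 7: 0xF0 = 11110000 → 4-byte char (#4). Advance 4.
Byte at offset 11: 0xE4 = 11100100 → 3-byte char (#5). Advance 3.
Byte at offset 14: 0xF0 = 11110000 → 4-byte char (#6). Advance 4.
Byte at offset 18: 0xD4 = 11010100 → 2-byte char (#7). Advance 2.
Byte at offset 20: 0xF4 = 11110100 → 4-byte char (#8). Advance 4.
Reached end at offset 24 after 8 code points.

8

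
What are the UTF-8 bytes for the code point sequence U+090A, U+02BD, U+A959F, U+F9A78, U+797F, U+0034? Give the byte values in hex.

U+090A: 3-byte form → E0 A4 8A.
U+02BD: 2-byte form → CA BD.
U+A959F: 4-byte form → F2 A9 96 9F.
U+F9A78: 4-byte form → F3 B9 A9 B8.
U+797F: 3-byte form → E7 A5 BF.
U+0034: 1-byte form → 34.
Concatenated (17 bytes): E0 A4 8A CA BD F2 A9 96 9F F3 B9 A9 B8 E7 A5 BF 34.

E0 A4 8A CA BD F2 A9 96 9F F3 B9 A9 B8 E7 A5 BF 34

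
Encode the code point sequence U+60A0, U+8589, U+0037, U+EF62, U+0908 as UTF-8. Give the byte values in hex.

E6 82 A0 E8 96 89 37 EE BD A2 E0 A4 88

U+60A0: 3-byte form → E6 82 A0.
U+8589: 3-byte form → E8 96 89.
U+0037: 1-byte form → 37.
U+EF62: 3-byte form → EE BD A2.
U+0908: 3-byte form → E0 A4 88.
Concatenated (13 bytes): E6 82 A0 E8 96 89 37 EE BD A2 E0 A4 88.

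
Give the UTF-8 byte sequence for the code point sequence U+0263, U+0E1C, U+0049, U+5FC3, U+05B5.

C9 A3 E0 B8 9C 49 E5 BF 83 D6 B5

U+0263: 2-byte form → C9 A3.
U+0E1C: 3-byte form → E0 B8 9C.
U+0049: 1-byte form → 49.
U+5FC3: 3-byte form → E5 BF 83.
U+05B5: 2-byte form → D6 B5.
Concatenated (11 bytes): C9 A3 E0 B8 9C 49 E5 BF 83 D6 B5.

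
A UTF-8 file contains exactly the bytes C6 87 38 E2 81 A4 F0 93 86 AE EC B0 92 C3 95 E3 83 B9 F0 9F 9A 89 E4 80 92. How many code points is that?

9

Byte at offset 0: 0xC6 = 11000110 → 2-byte char (#1). Advance 2.
Byte at offset 2: 0x38 = 00111000 → 1-byte char (#2). Advance 1.
Byte at offset 3: 0xE2 = 11100010 → 3-byte char (#3). Advance 3.
Byte at offset 6: 0xF0 = 11110000 → 4-byte char (#4). Advance 4.
Byte at offset 10: 0xEC = 11101100 → 3-byte char (#5). Advance 3.
Byte at offset 13: 0xC3 = 11000011 → 2-byte char (#6). Advance 2.
Byte at offset 15: 0xE3 = 11100011 → 3-byte char (#7). Advance 3.
Byte at offset 18: 0xF0 = 11110000 → 4-byte char (#8). Advance 4.
Byte at offset 22: 0xE4 = 11100100 → 3-byte char (#9). Advance 3.
Reached end at offset 25 after 9 code points.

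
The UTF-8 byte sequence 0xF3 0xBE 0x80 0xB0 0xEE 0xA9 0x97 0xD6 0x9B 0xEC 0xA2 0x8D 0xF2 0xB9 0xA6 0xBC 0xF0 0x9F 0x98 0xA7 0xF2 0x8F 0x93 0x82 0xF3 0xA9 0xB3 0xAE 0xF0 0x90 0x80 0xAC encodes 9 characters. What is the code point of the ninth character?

Offset 0: leading byte 0xF3 = 11110011 → 4-byte char #1 = F3 BE 80 B0.
Offset 4: leading byte 0xEE = 11101110 → 3-byte char #2 = EE A9 97.
Offset 7: leading byte 0xD6 = 11010110 → 2-byte char #3 = D6 9B.
Offset 9: leading byte 0xEC = 11101100 → 3-byte char #4 = EC A2 8D.
Offset 12: leading byte 0xF2 = 11110010 → 4-byte char #5 = F2 B9 A6 BC.
Offset 16: leading byte 0xF0 = 11110000 → 4-byte char #6 = F0 9F 98 A7.
Offset 20: leading byte 0xF2 = 11110010 → 4-byte char #7 = F2 8F 93 82.
Offset 24: leading byte 0xF3 = 11110011 → 4-byte char #8 = F3 A9 B3 AE.
Offset 28: leading byte 0xF0 = 11110000 → 4-byte char #9 = F0 90 80 AC.
Leading byte 0xF0 = 11110000 matches 11110xxx → 4-byte sequence.
Byte 1: 0xF0 = 11110000, payload 000 (3 bits).
Byte 2: 0x90 = 10010000 (10xxxxxx ✓), payload 010000.
Byte 3: 0x80 = 10000000 (10xxxxxx ✓), payload 000000.
Byte 4: 0xAC = 10101100 (10xxxxxx ✓), payload 101100.
Concatenate: 000010000000000101100 = 0x1002C (21 bits → U+1002C).

U+1002C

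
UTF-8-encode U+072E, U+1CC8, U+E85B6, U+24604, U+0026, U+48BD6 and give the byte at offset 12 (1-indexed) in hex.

0x98

1-indexed offset 12 is 0-indexed offset 11.
U+072E → 2-byte form DC AE at offsets 0–1.
U+1CC8 → 3-byte form E1 B3 88 at offsets 2–4.
U+E85B6 → 4-byte form F3 A8 96 B6 at offsets 5–8.
U+24604 → 4-byte form F0 A4 98 84 at offsets 9–12.
Offset 11 falls in char 4's range; it's byte 3 of F0 A4 98 84 = 0x98.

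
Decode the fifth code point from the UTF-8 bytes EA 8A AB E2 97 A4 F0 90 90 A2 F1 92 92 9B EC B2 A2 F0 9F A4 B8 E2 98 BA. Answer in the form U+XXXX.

Offset 0: leading byte 0xEA = 11101010 → 3-byte char #1 = EA 8A AB.
Offset 3: leading byte 0xE2 = 11100010 → 3-byte char #2 = E2 97 A4.
Offset 6: leading byte 0xF0 = 11110000 → 4-byte char #3 = F0 90 90 A2.
Offset 10: leading byte 0xF1 = 11110001 → 4-byte char #4 = F1 92 92 9B.
Offset 14: leading byte 0xEC = 11101100 → 3-byte char #5 = EC B2 A2.
Leading byte 0xEC = 11101100 matches 1110xxxx → 3-byte sequence.
Byte 1: 0xEC = 11101100, payload 1100 (4 bits).
Byte 2: 0xB2 = 10110010 (10xxxxxx ✓), payload 110010.
Byte 3: 0xA2 = 10100010 (10xxxxxx ✓), payload 100010.
Concatenate: 1100110010100010 = 0xCCA2 (16 bits → U+CCA2).

U+CCA2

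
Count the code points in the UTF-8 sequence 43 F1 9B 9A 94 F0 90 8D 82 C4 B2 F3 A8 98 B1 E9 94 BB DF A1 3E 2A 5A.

10

Byte at offset 0: 0x43 = 01000011 → 1-byte char (#1). Advance 1.
Byte at offset 1: 0xF1 = 11110001 → 4-byte char (#2). Advance 4.
Byte at offset 5: 0xF0 = 11110000 → 4-byte char (#3). Advance 4.
Byte at offset 9: 0xC4 = 11000100 → 2-byte char (#4). Advance 2.
Byte at offset 11: 0xF3 = 11110011 → 4-byte char (#5). Advance 4.
Byte at offset 15: 0xE9 = 11101001 → 3-byte char (#6). Advance 3.
Byte at offset 18: 0xDF = 11011111 → 2-byte char (#7). Advance 2.
Byte at offset 20: 0x3E = 00111110 → 1-byte char (#8). Advance 1.
Byte at offset 21: 0x2A = 00101010 → 1-byte char (#9). Advance 1.
Byte at offset 22: 0x5A = 01011010 → 1-byte char (#10). Advance 1.
Reached end at offset 23 after 10 code points.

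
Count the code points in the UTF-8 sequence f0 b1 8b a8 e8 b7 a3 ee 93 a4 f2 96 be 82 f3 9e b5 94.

5

Byte at offset 0: 0xF0 = 11110000 → 4-byte char (#1). Advance 4.
Byte at offset 4: 0xE8 = 11101000 → 3-byte char (#2). Advance 3.
Byte at offset 7: 0xEE = 11101110 → 3-byte char (#3). Advance 3.
Byte at offset 10: 0xF2 = 11110010 → 4-byte char (#4). Advance 4.
Byte at offset 14: 0xF3 = 11110011 → 4-byte char (#5). Advance 4.
Reached end at offset 18 after 5 code points.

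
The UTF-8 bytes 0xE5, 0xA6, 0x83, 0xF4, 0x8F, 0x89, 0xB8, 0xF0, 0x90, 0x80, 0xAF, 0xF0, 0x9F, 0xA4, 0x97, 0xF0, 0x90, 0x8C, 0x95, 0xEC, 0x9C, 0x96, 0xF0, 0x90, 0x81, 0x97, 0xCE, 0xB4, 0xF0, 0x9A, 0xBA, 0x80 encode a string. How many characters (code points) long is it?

Byte at offset 0: 0xE5 = 11100101 → 3-byte char (#1). Advance 3.
Byte at offset 3: 0xF4 = 11110100 → 4-byte char (#2). Advance 4.
Byte at offset 7: 0xF0 = 11110000 → 4-byte char (#3). Advance 4.
Byte at offset 11: 0xF0 = 11110000 → 4-byte char (#4). Advance 4.
Byte at offset 15: 0xF0 = 11110000 → 4-byte char (#5). Advance 4.
Byte at offset 19: 0xEC = 11101100 → 3-byte char (#6). Advance 3.
Byte at offset 22: 0xF0 = 11110000 → 4-byte char (#7). Advance 4.
Byte at offset 26: 0xCE = 11001110 → 2-byte char (#8). Advance 2.
Byte at offset 28: 0xF0 = 11110000 → 4-byte char (#9). Advance 4.
Reached end at offset 32 after 9 code points.

9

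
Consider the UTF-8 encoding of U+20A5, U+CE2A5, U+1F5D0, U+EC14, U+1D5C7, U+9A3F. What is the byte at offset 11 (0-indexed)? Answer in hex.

0xEE

U+20A5 → 3-byte form E2 82 A5 at offsets 0–2.
U+CE2A5 → 4-byte form F3 8E 8A A5 at offsets 3–6.
U+1F5D0 → 4-byte form F0 9F 97 90 at offsets 7–10.
U+EC14 → 3-byte form EE B0 94 at offsets 11–13.
Offset 11 falls in char 4's range; it's byte 1 of EE B0 94 = 0xEE.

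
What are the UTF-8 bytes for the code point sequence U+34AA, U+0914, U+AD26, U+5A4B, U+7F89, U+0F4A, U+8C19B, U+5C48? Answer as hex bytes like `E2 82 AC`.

U+34AA: 3-byte form → E3 92 AA.
U+0914: 3-byte form → E0 A4 94.
U+AD26: 3-byte form → EA B4 A6.
U+5A4B: 3-byte form → E5 A9 8B.
U+7F89: 3-byte form → E7 BE 89.
U+0F4A: 3-byte form → E0 BD 8A.
U+8C19B: 4-byte form → F2 8C 86 9B.
U+5C48: 3-byte form → E5 B1 88.
Concatenated (25 bytes): E3 92 AA E0 A4 94 EA B4 A6 E5 A9 8B E7 BE 89 E0 BD 8A F2 8C 86 9B E5 B1 88.

E3 92 AA E0 A4 94 EA B4 A6 E5 A9 8B E7 BE 89 E0 BD 8A F2 8C 86 9B E5 B1 88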